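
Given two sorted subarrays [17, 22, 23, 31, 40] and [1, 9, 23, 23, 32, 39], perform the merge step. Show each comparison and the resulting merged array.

Merging process:

Compare 17 vs 1: take 1 from right. Merged: [1]
Compare 17 vs 9: take 9 from right. Merged: [1, 9]
Compare 17 vs 23: take 17 from left. Merged: [1, 9, 17]
Compare 22 vs 23: take 22 from left. Merged: [1, 9, 17, 22]
Compare 23 vs 23: take 23 from left. Merged: [1, 9, 17, 22, 23]
Compare 31 vs 23: take 23 from right. Merged: [1, 9, 17, 22, 23, 23]
Compare 31 vs 23: take 23 from right. Merged: [1, 9, 17, 22, 23, 23, 23]
Compare 31 vs 32: take 31 from left. Merged: [1, 9, 17, 22, 23, 23, 23, 31]
Compare 40 vs 32: take 32 from right. Merged: [1, 9, 17, 22, 23, 23, 23, 31, 32]
Compare 40 vs 39: take 39 from right. Merged: [1, 9, 17, 22, 23, 23, 23, 31, 32, 39]
Append remaining from left: [40]. Merged: [1, 9, 17, 22, 23, 23, 23, 31, 32, 39, 40]

Final merged array: [1, 9, 17, 22, 23, 23, 23, 31, 32, 39, 40]
Total comparisons: 10

The merged array is [1, 9, 17, 22, 23, 23, 23, 31, 32, 39, 40], requiring 10 comparisons. The merge step runs in O(n) time where n is the total number of elements.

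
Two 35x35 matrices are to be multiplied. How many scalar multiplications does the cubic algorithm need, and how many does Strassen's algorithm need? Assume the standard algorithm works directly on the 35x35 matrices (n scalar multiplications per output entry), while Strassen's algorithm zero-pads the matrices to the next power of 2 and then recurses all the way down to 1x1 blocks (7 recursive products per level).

Matrix multiplication for 35x35 matrices:

Strassen's algorithm requires power-of-2 dimensions. Pad 35x35 to 64x64 (next power of 2).

Standard algorithm: 35^3 = 42875 multiplications
Strassen's algorithm: 7^(log2(64)) = 7^6 = 117649 multiplications
Difference: 42875 - 117649 = -74774 (Strassen uses MORE here due to padding overhead — for small or just-over-power-of-2 n, padding can outweigh the per-level savings)

Standard: 42875 multiplications (35^3). Strassen: 117649 multiplications (7^6, after padding to 64x64). Strassen reduces 8 recursive multiplications to 7 at each level.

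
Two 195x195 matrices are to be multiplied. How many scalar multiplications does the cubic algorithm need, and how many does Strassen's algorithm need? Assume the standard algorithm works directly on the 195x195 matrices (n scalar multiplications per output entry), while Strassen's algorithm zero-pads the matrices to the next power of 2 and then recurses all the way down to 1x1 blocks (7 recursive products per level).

Matrix multiplication for 195x195 matrices:

Strassen's algorithm requires power-of-2 dimensions. Pad 195x195 to 256x256 (next power of 2).

Standard algorithm: 195^3 = 7414875 multiplications
Strassen's algorithm: 7^(log2(256)) = 7^8 = 5764801 multiplications
Savings: 7414875 - 5764801 = 1650074 multiplications

Standard: 7414875 multiplications (195^3). Strassen: 5764801 multiplications (7^8, after padding to 256x256). Strassen reduces 8 recursive multiplications to 7 at each level.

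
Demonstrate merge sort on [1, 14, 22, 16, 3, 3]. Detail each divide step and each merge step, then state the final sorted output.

Merge sort trace:

Split: [1, 14, 22, 16, 3, 3] -> [1, 14, 22] and [16, 3, 3]
  Split: [1, 14, 22] -> [1] and [14, 22]
    Split: [14, 22] -> [14] and [22]
    Merge: [14] + [22] -> [14, 22]
  Merge: [1] + [14, 22] -> [1, 14, 22]
  Split: [16, 3, 3] -> [16] and [3, 3]
    Split: [3, 3] -> [3] and [3]
    Merge: [3] + [3] -> [3, 3]
  Merge: [16] + [3, 3] -> [3, 3, 16]
Merge: [1, 14, 22] + [3, 3, 16] -> [1, 3, 3, 14, 16, 22]

Final sorted array: [1, 3, 3, 14, 16, 22]

The merge sort proceeds by recursively splitting the array and merging sorted halves.
After all merges, the sorted array is [1, 3, 3, 14, 16, 22].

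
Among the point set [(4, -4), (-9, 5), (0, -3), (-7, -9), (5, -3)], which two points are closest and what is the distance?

Computing all pairwise distances among 5 points:

d((4, -4), (-9, 5)) = 15.8114
d((4, -4), (0, -3)) = 4.1231
d((4, -4), (-7, -9)) = 12.083
d((4, -4), (5, -3)) = 1.4142 <-- minimum
d((-9, 5), (0, -3)) = 12.0416
d((-9, 5), (-7, -9)) = 14.1421
d((-9, 5), (5, -3)) = 16.1245
d((0, -3), (-7, -9)) = 9.2195
d((0, -3), (5, -3)) = 5.0
d((-7, -9), (5, -3)) = 13.4164

Closest pair: (4, -4) and (5, -3) with distance 1.4142

The closest pair is (4, -4) and (5, -3) with Euclidean distance 1.4142. For 5 points, brute-force pairwise comparison is shown above. For large n, the divide-and-conquer algorithm (sort by x, recurse on halves, check the dividing strip) achieves O(n log n).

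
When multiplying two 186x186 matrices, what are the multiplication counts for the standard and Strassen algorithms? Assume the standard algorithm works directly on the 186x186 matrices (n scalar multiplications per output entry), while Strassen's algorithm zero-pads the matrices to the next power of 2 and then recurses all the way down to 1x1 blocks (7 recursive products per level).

Matrix multiplication for 186x186 matrices:

Strassen's algorithm requires power-of-2 dimensions. Pad 186x186 to 256x256 (next power of 2).

Standard algorithm: 186^3 = 6434856 multiplications
Strassen's algorithm: 7^(log2(256)) = 7^8 = 5764801 multiplications
Savings: 6434856 - 5764801 = 670055 multiplications

Standard: 6434856 multiplications (186^3). Strassen: 5764801 multiplications (7^8, after padding to 256x256). Strassen reduces 8 recursive multiplications to 7 at each level.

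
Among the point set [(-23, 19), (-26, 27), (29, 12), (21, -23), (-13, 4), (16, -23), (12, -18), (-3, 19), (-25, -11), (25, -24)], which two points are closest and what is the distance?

Computing all pairwise distances among 10 points:

d((-23, 19), (-26, 27)) = 8.544
d((-23, 19), (29, 12)) = 52.469
d((-23, 19), (21, -23)) = 60.8276
d((-23, 19), (-13, 4)) = 18.0278
d((-23, 19), (16, -23)) = 57.3149
d((-23, 19), (12, -18)) = 50.9313
d((-23, 19), (-3, 19)) = 20.0
d((-23, 19), (-25, -11)) = 30.0666
d((-23, 19), (25, -24)) = 64.4438
d((-26, 27), (29, 12)) = 57.0088
d((-26, 27), (21, -23)) = 68.6222
d((-26, 27), (-13, 4)) = 26.4197
d((-26, 27), (16, -23)) = 65.2993
d((-26, 27), (12, -18)) = 58.8982
d((-26, 27), (-3, 19)) = 24.3516
d((-26, 27), (-25, -11)) = 38.0132
d((-26, 27), (25, -24)) = 72.1249
d((29, 12), (21, -23)) = 35.9026
d((29, 12), (-13, 4)) = 42.7551
d((29, 12), (16, -23)) = 37.3363
d((29, 12), (12, -18)) = 34.4819
d((29, 12), (-3, 19)) = 32.7567
d((29, 12), (-25, -11)) = 58.6941
d((29, 12), (25, -24)) = 36.2215
d((21, -23), (-13, 4)) = 43.4166
d((21, -23), (16, -23)) = 5.0
d((21, -23), (12, -18)) = 10.2956
d((21, -23), (-3, 19)) = 48.3735
d((21, -23), (-25, -11)) = 47.5395
d((21, -23), (25, -24)) = 4.1231 <-- minimum
d((-13, 4), (16, -23)) = 39.6232
d((-13, 4), (12, -18)) = 33.3017
d((-13, 4), (-3, 19)) = 18.0278
d((-13, 4), (-25, -11)) = 19.2094
d((-13, 4), (25, -24)) = 47.2017
d((16, -23), (12, -18)) = 6.4031
d((16, -23), (-3, 19)) = 46.0977
d((16, -23), (-25, -11)) = 42.72
d((16, -23), (25, -24)) = 9.0554
d((12, -18), (-3, 19)) = 39.9249
d((12, -18), (-25, -11)) = 37.6563
d((12, -18), (25, -24)) = 14.3178
d((-3, 19), (-25, -11)) = 37.2022
d((-3, 19), (25, -24)) = 51.3128
d((-25, -11), (25, -24)) = 51.6624

Closest pair: (21, -23) and (25, -24) with distance 4.1231

The closest pair is (21, -23) and (25, -24) with Euclidean distance 4.1231. For 10 points, brute-force pairwise comparison is shown above. For large n, the divide-and-conquer algorithm (sort by x, recurse on halves, check the dividing strip) achieves O(n log n).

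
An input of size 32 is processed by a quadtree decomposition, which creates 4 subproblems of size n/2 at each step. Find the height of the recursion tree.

For divide and conquer with division factor 2:

Problem sizes at each level:
Level 0: 32
Level 1: 16
Level 2: 8
Level 3: 4
Level 4: 2
Level 5: 1

The root is level 0 and the size-1 base case is level 5 (the tree spans levels 0 through 5, i.e. 6 levels counting the root), so the depth is the number of divisions: log_2(32) = 5

The recursion tree depth is log_2(32) = 5. At each level, the problem size is divided by 2, so it takes 5 divisions to reduce to a base case of size 1. The algorithm makes 4 recursive calls at each level.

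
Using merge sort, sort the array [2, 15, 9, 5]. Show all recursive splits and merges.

Merge sort trace:

Split: [2, 15, 9, 5] -> [2, 15] and [9, 5]
  Split: [2, 15] -> [2] and [15]
  Merge: [2] + [15] -> [2, 15]
  Split: [9, 5] -> [9] and [5]
  Merge: [9] + [5] -> [5, 9]
Merge: [2, 15] + [5, 9] -> [2, 5, 9, 15]

Final sorted array: [2, 5, 9, 15]

The merge sort proceeds by recursively splitting the array and merging sorted halves.
After all merges, the sorted array is [2, 5, 9, 15].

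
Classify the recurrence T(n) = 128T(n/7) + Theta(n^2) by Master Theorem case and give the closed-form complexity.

Master Theorem for T(n) = 128T(n/7) + O(n^2):

a = 128, b = 7, c = 2
log_b(a) = log_7(128) = 2.4935

Case 1: c = 2 < log_7(128) = 2.4935
T(n) = O(n^(log_7 128))

For T(n) = 128T(n/7) + O(n^2): log_7(128) = 2.4935. This is Case 1 of the Master Theorem (c < log_b(a), work dominated by leaves), giving O(n^(log_7 128)).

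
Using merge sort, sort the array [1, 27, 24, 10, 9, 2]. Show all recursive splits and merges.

Merge sort trace:

Split: [1, 27, 24, 10, 9, 2] -> [1, 27, 24] and [10, 9, 2]
  Split: [1, 27, 24] -> [1] and [27, 24]
    Split: [27, 24] -> [27] and [24]
    Merge: [27] + [24] -> [24, 27]
  Merge: [1] + [24, 27] -> [1, 24, 27]
  Split: [10, 9, 2] -> [10] and [9, 2]
    Split: [9, 2] -> [9] and [2]
    Merge: [9] + [2] -> [2, 9]
  Merge: [10] + [2, 9] -> [2, 9, 10]
Merge: [1, 24, 27] + [2, 9, 10] -> [1, 2, 9, 10, 24, 27]

Final sorted array: [1, 2, 9, 10, 24, 27]

The merge sort proceeds by recursively splitting the array and merging sorted halves.
After all merges, the sorted array is [1, 2, 9, 10, 24, 27].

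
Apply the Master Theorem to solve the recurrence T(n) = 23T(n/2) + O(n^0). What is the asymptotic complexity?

Master Theorem for T(n) = 23T(n/2) + O(n^0):

a = 23, b = 2, c = 0
log_b(a) = log_2(23) = 4.5236

Case 1: c = 0 < log_2(23) = 4.5236
T(n) = O(n^(log_2 23))

For T(n) = 23T(n/2) + O(n^0): log_2(23) = 4.5236. This is Case 1 of the Master Theorem (c < log_b(a), work dominated by leaves), giving O(n^(log_2 23)).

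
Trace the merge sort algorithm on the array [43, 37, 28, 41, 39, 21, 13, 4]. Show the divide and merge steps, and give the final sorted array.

Merge sort trace:

Split: [43, 37, 28, 41, 39, 21, 13, 4] -> [43, 37, 28, 41] and [39, 21, 13, 4]
  Split: [43, 37, 28, 41] -> [43, 37] and [28, 41]
    Split: [43, 37] -> [43] and [37]
    Merge: [43] + [37] -> [37, 43]
    Split: [28, 41] -> [28] and [41]
    Merge: [28] + [41] -> [28, 41]
  Merge: [37, 43] + [28, 41] -> [28, 37, 41, 43]
  Split: [39, 21, 13, 4] -> [39, 21] and [13, 4]
    Split: [39, 21] -> [39] and [21]
    Merge: [39] + [21] -> [21, 39]
    Split: [13, 4] -> [13] and [4]
    Merge: [13] + [4] -> [4, 13]
  Merge: [21, 39] + [4, 13] -> [4, 13, 21, 39]
Merge: [28, 37, 41, 43] + [4, 13, 21, 39] -> [4, 13, 21, 28, 37, 39, 41, 43]

Final sorted array: [4, 13, 21, 28, 37, 39, 41, 43]

The merge sort proceeds by recursively splitting the array and merging sorted halves.
After all merges, the sorted array is [4, 13, 21, 28, 37, 39, 41, 43].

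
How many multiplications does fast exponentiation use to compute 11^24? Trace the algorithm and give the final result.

Computing 11^24 by squaring (build up from 11^1; each line after the first costs one multiplication):

11^1 = 11
11^2 = (11^1)^2 = 11^2 = 121
11^3 = 11 * 11^2 = 11 * 121 = 1331
11^6 = (11^3)^2 = 1331^2 = 1771561
11^12 = (11^6)^2 = 1771561^2 = 3138428376721
11^24 = (11^12)^2 = 3138428376721^2 = 9849732675807611094711841

Result: 9849732675807611094711841
Multiplications needed: 5 (5 lines after 11^1)

11^24 = 9849732675807611094711841. Using exponentiation by squaring, this requires 5 multiplications. The key idea: if the exponent is even, square the half-power; if odd, multiply by the base once.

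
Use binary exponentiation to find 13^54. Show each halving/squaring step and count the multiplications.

Computing 13^54 by squaring (build up from 13^1; each line after the first costs one multiplication):

13^1 = 13
13^2 = (13^1)^2 = 13^2 = 169
13^3 = 13 * 13^2 = 13 * 169 = 2197
13^6 = (13^3)^2 = 2197^2 = 4826809
13^12 = (13^6)^2 = 4826809^2 = 23298085122481
13^13 = 13 * 13^12 = 13 * 23298085122481 = 302875106592253
13^26 = (13^13)^2 = 302875106592253^2 = 91733330193268616658399616009
13^27 = 13 * 13^26 = 13 * 91733330193268616658399616009 = 1192533292512492016559195008117
13^54 = (13^27)^2 = 1192533292512492016559195008117^2 = 1422135653750684847524758738836375672734734444846971695885689

Result: 1422135653750684847524758738836375672734734444846971695885689
Multiplications needed: 8 (8 lines after 13^1)

13^54 = 1422135653750684847524758738836375672734734444846971695885689. Using exponentiation by squaring, this requires 8 multiplications. The key idea: if the exponent is even, square the half-power; if odd, multiply by the base once.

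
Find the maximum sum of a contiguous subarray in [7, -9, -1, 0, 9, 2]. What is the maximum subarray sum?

Using Kadane's algorithm on [7, -9, -1, 0, 9, 2]:

Scanning through the array:
Position 1 (value -9): max_ending_here = -2, max_so_far = 7
Position 2 (value -1): max_ending_here = -1, max_so_far = 7
Position 3 (value 0): max_ending_here = 0, max_so_far = 7
Position 4 (value 9): max_ending_here = 9, max_so_far = 9
Position 5 (value 2): max_ending_here = 11, max_so_far = 11

Maximum subarray: [0, 9, 2]
Maximum sum: 11

The maximum subarray is [0, 9, 2] with sum 11. This subarray runs from index 3 to index 5.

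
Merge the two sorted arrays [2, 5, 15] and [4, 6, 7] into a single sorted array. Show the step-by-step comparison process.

Merging process:

Compare 2 vs 4: take 2 from left. Merged: [2]
Compare 5 vs 4: take 4 from right. Merged: [2, 4]
Compare 5 vs 6: take 5 from left. Merged: [2, 4, 5]
Compare 15 vs 6: take 6 from right. Merged: [2, 4, 5, 6]
Compare 15 vs 7: take 7 from right. Merged: [2, 4, 5, 6, 7]
Append remaining from left: [15]. Merged: [2, 4, 5, 6, 7, 15]

Final merged array: [2, 4, 5, 6, 7, 15]
Total comparisons: 5

The merged array is [2, 4, 5, 6, 7, 15], requiring 5 comparisons. The merge step runs in O(n) time where n is the total number of elements.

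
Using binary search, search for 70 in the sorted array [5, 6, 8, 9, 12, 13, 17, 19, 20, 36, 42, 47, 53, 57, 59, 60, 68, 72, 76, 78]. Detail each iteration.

Binary search for 70 in [5, 6, 8, 9, 12, 13, 17, 19, 20, 36, 42, 47, 53, 57, 59, 60, 68, 72, 76, 78]:

lo=0, hi=19, mid=9, arr[mid]=36 -> 36 < 70, search right half
lo=10, hi=19, mid=14, arr[mid]=59 -> 59 < 70, search right half
lo=15, hi=19, mid=17, arr[mid]=72 -> 72 > 70, search left half
lo=15, hi=16, mid=15, arr[mid]=60 -> 60 < 70, search right half
lo=16, hi=16, mid=16, arr[mid]=68 -> 68 < 70, search right half
lo=17 > hi=16, target 70 not found

Binary search determines that 70 is not in the array after 5 comparisons. The search space was exhausted without finding the target.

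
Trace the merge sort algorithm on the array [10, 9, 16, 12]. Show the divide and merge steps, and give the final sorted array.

Merge sort trace:

Split: [10, 9, 16, 12] -> [10, 9] and [16, 12]
  Split: [10, 9] -> [10] and [9]
  Merge: [10] + [9] -> [9, 10]
  Split: [16, 12] -> [16] and [12]
  Merge: [16] + [12] -> [12, 16]
Merge: [9, 10] + [12, 16] -> [9, 10, 12, 16]

Final sorted array: [9, 10, 12, 16]

The merge sort proceeds by recursively splitting the array and merging sorted halves.
After all merges, the sorted array is [9, 10, 12, 16].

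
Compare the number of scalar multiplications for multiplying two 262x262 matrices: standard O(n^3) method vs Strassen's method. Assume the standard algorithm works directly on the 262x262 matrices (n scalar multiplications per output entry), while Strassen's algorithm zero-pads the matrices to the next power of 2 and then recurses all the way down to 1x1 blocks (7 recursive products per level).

Matrix multiplication for 262x262 matrices:

Strassen's algorithm requires power-of-2 dimensions. Pad 262x262 to 512x512 (next power of 2).

Standard algorithm: 262^3 = 17984728 multiplications
Strassen's algorithm: 7^(log2(512)) = 7^9 = 40353607 multiplications
Difference: 17984728 - 40353607 = -22368879 (Strassen uses MORE here due to padding overhead — for small or just-over-power-of-2 n, padding can outweigh the per-level savings)

Standard: 17984728 multiplications (262^3). Strassen: 40353607 multiplications (7^9, after padding to 512x512). Strassen reduces 8 recursive multiplications to 7 at each level.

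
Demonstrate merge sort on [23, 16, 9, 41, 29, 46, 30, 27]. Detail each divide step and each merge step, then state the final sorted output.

Merge sort trace:

Split: [23, 16, 9, 41, 29, 46, 30, 27] -> [23, 16, 9, 41] and [29, 46, 30, 27]
  Split: [23, 16, 9, 41] -> [23, 16] and [9, 41]
    Split: [23, 16] -> [23] and [16]
    Merge: [23] + [16] -> [16, 23]
    Split: [9, 41] -> [9] and [41]
    Merge: [9] + [41] -> [9, 41]
  Merge: [16, 23] + [9, 41] -> [9, 16, 23, 41]
  Split: [29, 46, 30, 27] -> [29, 46] and [30, 27]
    Split: [29, 46] -> [29] and [46]
    Merge: [29] + [46] -> [29, 46]
    Split: [30, 27] -> [30] and [27]
    Merge: [30] + [27] -> [27, 30]
  Merge: [29, 46] + [27, 30] -> [27, 29, 30, 46]
Merge: [9, 16, 23, 41] + [27, 29, 30, 46] -> [9, 16, 23, 27, 29, 30, 41, 46]

Final sorted array: [9, 16, 23, 27, 29, 30, 41, 46]

The merge sort proceeds by recursively splitting the array and merging sorted halves.
After all merges, the sorted array is [9, 16, 23, 27, 29, 30, 41, 46].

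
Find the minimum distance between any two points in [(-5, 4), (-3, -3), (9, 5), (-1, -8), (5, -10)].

Computing all pairwise distances among 5 points:

d((-5, 4), (-3, -3)) = 7.2801
d((-5, 4), (9, 5)) = 14.0357
d((-5, 4), (-1, -8)) = 12.6491
d((-5, 4), (5, -10)) = 17.2047
d((-3, -3), (9, 5)) = 14.4222
d((-3, -3), (-1, -8)) = 5.3852 <-- minimum
d((-3, -3), (5, -10)) = 10.6301
d((9, 5), (-1, -8)) = 16.4012
d((9, 5), (5, -10)) = 15.5242
d((-1, -8), (5, -10)) = 6.3246

Closest pair: (-3, -3) and (-1, -8) with distance 5.3852

The closest pair is (-3, -3) and (-1, -8) with Euclidean distance 5.3852. For 5 points, brute-force pairwise comparison is shown above. For large n, the divide-and-conquer algorithm (sort by x, recurse on halves, check the dividing strip) achieves O(n log n).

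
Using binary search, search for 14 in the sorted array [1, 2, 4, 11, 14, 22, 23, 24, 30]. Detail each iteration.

Binary search for 14 in [1, 2, 4, 11, 14, 22, 23, 24, 30]:

lo=0, hi=8, mid=4, arr[mid]=14 -> Found target at index 4!

Binary search finds 14 at index 4 after 1 comparisons. The search repeatedly halves the search space by comparing with the middle element.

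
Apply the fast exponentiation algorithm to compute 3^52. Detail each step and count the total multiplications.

Computing 3^52 by squaring (build up from 3^1; each line after the first costs one multiplication):

3^1 = 3
3^2 = (3^1)^2 = 3^2 = 9
3^3 = 3 * 3^2 = 3 * 9 = 27
3^6 = (3^3)^2 = 27^2 = 729
3^12 = (3^6)^2 = 729^2 = 531441
3^13 = 3 * 3^12 = 3 * 531441 = 1594323
3^26 = (3^13)^2 = 1594323^2 = 2541865828329
3^52 = (3^26)^2 = 2541865828329^2 = 6461081889226673298932241

Result: 6461081889226673298932241
Multiplications needed: 7 (7 lines after 3^1)

3^52 = 6461081889226673298932241. Using exponentiation by squaring, this requires 7 multiplications. The key idea: if the exponent is even, square the half-power; if odd, multiply by the base once.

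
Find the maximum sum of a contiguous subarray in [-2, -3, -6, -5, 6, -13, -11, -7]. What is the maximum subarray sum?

Using Kadane's algorithm on [-2, -3, -6, -5, 6, -13, -11, -7]:

Scanning through the array:
Position 1 (value -3): max_ending_here = -3, max_so_far = -2
Position 2 (value -6): max_ending_here = -6, max_so_far = -2
Position 3 (value -5): max_ending_here = -5, max_so_far = -2
Position 4 (value 6): max_ending_here = 6, max_so_far = 6
Position 5 (value -13): max_ending_here = -7, max_so_far = 6
Position 6 (value -11): max_ending_here = -11, max_so_far = 6
Position 7 (value -7): max_ending_here = -7, max_so_far = 6

Maximum subarray: [6]
Maximum sum: 6

The maximum subarray is [6] with sum 6. This subarray runs from index 4 to index 4.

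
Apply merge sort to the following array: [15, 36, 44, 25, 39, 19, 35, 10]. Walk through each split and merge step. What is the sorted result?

Merge sort trace:

Split: [15, 36, 44, 25, 39, 19, 35, 10] -> [15, 36, 44, 25] and [39, 19, 35, 10]
  Split: [15, 36, 44, 25] -> [15, 36] and [44, 25]
    Split: [15, 36] -> [15] and [36]
    Merge: [15] + [36] -> [15, 36]
    Split: [44, 25] -> [44] and [25]
    Merge: [44] + [25] -> [25, 44]
  Merge: [15, 36] + [25, 44] -> [15, 25, 36, 44]
  Split: [39, 19, 35, 10] -> [39, 19] and [35, 10]
    Split: [39, 19] -> [39] and [19]
    Merge: [39] + [19] -> [19, 39]
    Split: [35, 10] -> [35] and [10]
    Merge: [35] + [10] -> [10, 35]
  Merge: [19, 39] + [10, 35] -> [10, 19, 35, 39]
Merge: [15, 25, 36, 44] + [10, 19, 35, 39] -> [10, 15, 19, 25, 35, 36, 39, 44]

Final sorted array: [10, 15, 19, 25, 35, 36, 39, 44]

The merge sort proceeds by recursively splitting the array and merging sorted halves.
After all merges, the sorted array is [10, 15, 19, 25, 35, 36, 39, 44].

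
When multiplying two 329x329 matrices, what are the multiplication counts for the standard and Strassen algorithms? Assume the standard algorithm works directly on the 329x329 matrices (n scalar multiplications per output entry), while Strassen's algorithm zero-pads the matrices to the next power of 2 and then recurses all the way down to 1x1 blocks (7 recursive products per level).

Matrix multiplication for 329x329 matrices:

Strassen's algorithm requires power-of-2 dimensions. Pad 329x329 to 512x512 (next power of 2).

Standard algorithm: 329^3 = 35611289 multiplications
Strassen's algorithm: 7^(log2(512)) = 7^9 = 40353607 multiplications
Difference: 35611289 - 40353607 = -4742318 (Strassen uses MORE here due to padding overhead — for small or just-over-power-of-2 n, padding can outweigh the per-level savings)

Standard: 35611289 multiplications (329^3). Strassen: 40353607 multiplications (7^9, after padding to 512x512). Strassen reduces 8 recursive multiplications to 7 at each level.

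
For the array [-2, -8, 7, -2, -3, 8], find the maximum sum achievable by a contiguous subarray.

Using Kadane's algorithm on [-2, -8, 7, -2, -3, 8]:

Scanning through the array:
Position 1 (value -8): max_ending_here = -8, max_so_far = -2
Position 2 (value 7): max_ending_here = 7, max_so_far = 7
Position 3 (value -2): max_ending_here = 5, max_so_far = 7
Position 4 (value -3): max_ending_here = 2, max_so_far = 7
Position 5 (value 8): max_ending_here = 10, max_so_far = 10

Maximum subarray: [7, -2, -3, 8]
Maximum sum: 10

The maximum subarray is [7, -2, -3, 8] with sum 10. This subarray runs from index 2 to index 5.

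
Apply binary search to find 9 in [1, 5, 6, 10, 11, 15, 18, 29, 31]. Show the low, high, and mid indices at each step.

Binary search for 9 in [1, 5, 6, 10, 11, 15, 18, 29, 31]:

lo=0, hi=8, mid=4, arr[mid]=11 -> 11 > 9, search left half
lo=0, hi=3, mid=1, arr[mid]=5 -> 5 < 9, search right half
lo=2, hi=3, mid=2, arr[mid]=6 -> 6 < 9, search right half
lo=3, hi=3, mid=3, arr[mid]=10 -> 10 > 9, search left half
lo=3 > hi=2, target 9 not found

Binary search determines that 9 is not in the array after 4 comparisons. The search space was exhausted without finding the target.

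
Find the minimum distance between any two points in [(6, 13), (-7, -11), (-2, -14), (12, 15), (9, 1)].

Computing all pairwise distances among 5 points:

d((6, 13), (-7, -11)) = 27.2947
d((6, 13), (-2, -14)) = 28.1603
d((6, 13), (12, 15)) = 6.3246
d((6, 13), (9, 1)) = 12.3693
d((-7, -11), (-2, -14)) = 5.831 <-- minimum
d((-7, -11), (12, 15)) = 32.2025
d((-7, -11), (9, 1)) = 20.0
d((-2, -14), (12, 15)) = 32.2025
d((-2, -14), (9, 1)) = 18.6011
d((12, 15), (9, 1)) = 14.3178

Closest pair: (-7, -11) and (-2, -14) with distance 5.831

The closest pair is (-7, -11) and (-2, -14) with Euclidean distance 5.831. For 5 points, brute-force pairwise comparison is shown above. For large n, the divide-and-conquer algorithm (sort by x, recurse on halves, check the dividing strip) achieves O(n log n).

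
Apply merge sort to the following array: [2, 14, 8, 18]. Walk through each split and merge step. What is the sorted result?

Merge sort trace:

Split: [2, 14, 8, 18] -> [2, 14] and [8, 18]
  Split: [2, 14] -> [2] and [14]
  Merge: [2] + [14] -> [2, 14]
  Split: [8, 18] -> [8] and [18]
  Merge: [8] + [18] -> [8, 18]
Merge: [2, 14] + [8, 18] -> [2, 8, 14, 18]

Final sorted array: [2, 8, 14, 18]

The merge sort proceeds by recursively splitting the array and merging sorted halves.
After all merges, the sorted array is [2, 8, 14, 18].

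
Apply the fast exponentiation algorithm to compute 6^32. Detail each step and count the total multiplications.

Computing 6^32 by squaring (build up from 6^1; each line after the first costs one multiplication):

6^1 = 6
6^2 = (6^1)^2 = 6^2 = 36
6^4 = (6^2)^2 = 36^2 = 1296
6^8 = (6^4)^2 = 1296^2 = 1679616
6^16 = (6^8)^2 = 1679616^2 = 2821109907456
6^32 = (6^16)^2 = 2821109907456^2 = 7958661109946400884391936

Result: 7958661109946400884391936
Multiplications needed: 5 (5 lines after 6^1)

6^32 = 7958661109946400884391936. Using exponentiation by squaring, this requires 5 multiplications. The key idea: if the exponent is even, square the half-power; if odd, multiply by the base once.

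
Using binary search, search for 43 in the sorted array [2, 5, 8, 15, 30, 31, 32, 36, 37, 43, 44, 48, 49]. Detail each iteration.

Binary search for 43 in [2, 5, 8, 15, 30, 31, 32, 36, 37, 43, 44, 48, 49]:

lo=0, hi=12, mid=6, arr[mid]=32 -> 32 < 43, search right half
lo=7, hi=12, mid=9, arr[mid]=43 -> Found target at index 9!

Binary search finds 43 at index 9 after 2 comparisons. The search repeatedly halves the search space by comparing with the middle element.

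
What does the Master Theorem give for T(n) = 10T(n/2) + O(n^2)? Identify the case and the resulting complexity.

Master Theorem for T(n) = 10T(n/2) + O(n^2):

a = 10, b = 2, c = 2
log_b(a) = log_2(10) = 3.3219

Case 1: c = 2 < log_2(10) = 3.3219
T(n) = O(n^(log_2 10))

For T(n) = 10T(n/2) + O(n^2): log_2(10) = 3.3219. This is Case 1 of the Master Theorem (c < log_b(a), work dominated by leaves), giving O(n^(log_2 10)).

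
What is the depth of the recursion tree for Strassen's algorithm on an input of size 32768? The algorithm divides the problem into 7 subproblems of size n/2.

For divide and conquer with division factor 2:

Problem sizes at each level:
Level 0: 32768
Level 1: 16384
Level 2: 8192
Level 3: 4096
Level 4: 2048
Level 5: 1024
Level 6: 512
Level 7: 256
Level 8: 128
Level 9: 64
Level 10: 32
Level 11: 16
Level 12: 8
Level 13: 4
Level 14: 2
Level 15: 1

The root is level 0 and the size-1 base case is level 15 (the tree spans levels 0 through 15, i.e. 16 levels counting the root), so the depth is the number of divisions: log_2(32768) = 15

The recursion tree depth is log_2(32768) = 15. At each level, the problem size is divided by 2, so it takes 15 divisions to reduce to a base case of size 1. The algorithm makes 7 recursive calls at each level.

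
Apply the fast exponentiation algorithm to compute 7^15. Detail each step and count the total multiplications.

Computing 7^15 by squaring (build up from 7^1; each line after the first costs one multiplication):

7^1 = 7
7^2 = (7^1)^2 = 7^2 = 49
7^3 = 7 * 7^2 = 7 * 49 = 343
7^6 = (7^3)^2 = 343^2 = 117649
7^7 = 7 * 7^6 = 7 * 117649 = 823543
7^14 = (7^7)^2 = 823543^2 = 678223072849
7^15 = 7 * 7^14 = 7 * 678223072849 = 4747561509943

Result: 4747561509943
Multiplications needed: 6 (6 lines after 7^1)

7^15 = 4747561509943. Using exponentiation by squaring, this requires 6 multiplications. The key idea: if the exponent is even, square the half-power; if odd, multiply by the base once.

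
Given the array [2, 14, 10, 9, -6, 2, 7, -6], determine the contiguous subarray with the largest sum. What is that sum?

Using Kadane's algorithm on [2, 14, 10, 9, -6, 2, 7, -6]:

Scanning through the array:
Position 1 (value 14): max_ending_here = 16, max_so_far = 16
Position 2 (value 10): max_ending_here = 26, max_so_far = 26
Position 3 (value 9): max_ending_here = 35, max_so_far = 35
Position 4 (value -6): max_ending_here = 29, max_so_far = 35
Position 5 (value 2): max_ending_here = 31, max_so_far = 35
Position 6 (value 7): max_ending_here = 38, max_so_far = 38
Position 7 (value -6): max_ending_here = 32, max_so_far = 38

Maximum subarray: [2, 14, 10, 9, -6, 2, 7]
Maximum sum: 38

The maximum subarray is [2, 14, 10, 9, -6, 2, 7] with sum 38. This subarray runs from index 0 to index 6.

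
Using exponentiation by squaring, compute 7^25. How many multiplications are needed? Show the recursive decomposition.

Computing 7^25 by squaring (build up from 7^1; each line after the first costs one multiplication):

7^1 = 7
7^2 = (7^1)^2 = 7^2 = 49
7^3 = 7 * 7^2 = 7 * 49 = 343
7^6 = (7^3)^2 = 343^2 = 117649
7^12 = (7^6)^2 = 117649^2 = 13841287201
7^24 = (7^12)^2 = 13841287201^2 = 191581231380566414401
7^25 = 7 * 7^24 = 7 * 191581231380566414401 = 1341068619663964900807

Result: 1341068619663964900807
Multiplications needed: 6 (6 lines after 7^1)

7^25 = 1341068619663964900807. Using exponentiation by squaring, this requires 6 multiplications. The key idea: if the exponent is even, square the half-power; if odd, multiply by the base once.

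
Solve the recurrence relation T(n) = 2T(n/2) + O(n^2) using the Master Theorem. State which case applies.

Master Theorem for T(n) = 2T(n/2) + O(n^2):

a = 2, b = 2, c = 2
log_b(a) = log_2(2) = 1.0000

Case 3: c = 2 > log_2(2) = 1.0000
T(n) = O(n^2) = O(n^2)

For T(n) = 2T(n/2) + O(n^2): log_2(2) = 1.0000. This is Case 3 of the Master Theorem (c > log_b(a), work dominated by root), giving O(n^2).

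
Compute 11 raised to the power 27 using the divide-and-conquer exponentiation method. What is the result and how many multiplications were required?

Computing 11^27 by squaring (build up from 11^1; each line after the first costs one multiplication):

11^1 = 11
11^2 = (11^1)^2 = 11^2 = 121
11^3 = 11 * 11^2 = 11 * 121 = 1331
11^6 = (11^3)^2 = 1331^2 = 1771561
11^12 = (11^6)^2 = 1771561^2 = 3138428376721
11^13 = 11 * 11^12 = 11 * 3138428376721 = 34522712143931
11^26 = (11^13)^2 = 34522712143931^2 = 1191817653772720942460132761
11^27 = 11 * 11^26 = 11 * 1191817653772720942460132761 = 13109994191499930367061460371

Result: 13109994191499930367061460371
Multiplications needed: 7 (7 lines after 11^1)

11^27 = 13109994191499930367061460371. Using exponentiation by squaring, this requires 7 multiplications. The key idea: if the exponent is even, square the half-power; if odd, multiply by the base once.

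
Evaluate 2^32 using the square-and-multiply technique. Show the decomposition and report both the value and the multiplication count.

Computing 2^32 by squaring (build up from 2^1; each line after the first costs one multiplication):

2^1 = 2
2^2 = (2^1)^2 = 2^2 = 4
2^4 = (2^2)^2 = 4^2 = 16
2^8 = (2^4)^2 = 16^2 = 256
2^16 = (2^8)^2 = 256^2 = 65536
2^32 = (2^16)^2 = 65536^2 = 4294967296

Result: 4294967296
Multiplications needed: 5 (5 lines after 2^1)

2^32 = 4294967296. Using exponentiation by squaring, this requires 5 multiplications. The key idea: if the exponent is even, square the half-power; if odd, multiply by the base once.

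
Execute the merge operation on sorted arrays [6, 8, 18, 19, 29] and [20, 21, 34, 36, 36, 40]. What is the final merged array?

Merging process:

Compare 6 vs 20: take 6 from left. Merged: [6]
Compare 8 vs 20: take 8 from left. Merged: [6, 8]
Compare 18 vs 20: take 18 from left. Merged: [6, 8, 18]
Compare 19 vs 20: take 19 from left. Merged: [6, 8, 18, 19]
Compare 29 vs 20: take 20 from right. Merged: [6, 8, 18, 19, 20]
Compare 29 vs 21: take 21 from right. Merged: [6, 8, 18, 19, 20, 21]
Compare 29 vs 34: take 29 from left. Merged: [6, 8, 18, 19, 20, 21, 29]
Append remaining from right: [34, 36, 36, 40]. Merged: [6, 8, 18, 19, 20, 21, 29, 34, 36, 36, 40]

Final merged array: [6, 8, 18, 19, 20, 21, 29, 34, 36, 36, 40]
Total comparisons: 7

The merged array is [6, 8, 18, 19, 20, 21, 29, 34, 36, 36, 40], requiring 7 comparisons. The merge step runs in O(n) time where n is the total number of elements.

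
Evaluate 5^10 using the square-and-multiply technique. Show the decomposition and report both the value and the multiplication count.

Computing 5^10 by squaring (build up from 5^1; each line after the first costs one multiplication):

5^1 = 5
5^2 = (5^1)^2 = 5^2 = 25
5^4 = (5^2)^2 = 25^2 = 625
5^5 = 5 * 5^4 = 5 * 625 = 3125
5^10 = (5^5)^2 = 3125^2 = 9765625

Result: 9765625
Multiplications needed: 4 (4 lines after 5^1)

5^10 = 9765625. Using exponentiation by squaring, this requires 4 multiplications. The key idea: if the exponent is even, square the half-power; if odd, multiply by the base once.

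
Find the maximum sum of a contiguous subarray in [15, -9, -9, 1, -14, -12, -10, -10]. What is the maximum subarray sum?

Using Kadane's algorithm on [15, -9, -9, 1, -14, -12, -10, -10]:

Scanning through the array:
Position 1 (value -9): max_ending_here = 6, max_so_far = 15
Position 2 (value -9): max_ending_here = -3, max_so_far = 15
Position 3 (value 1): max_ending_here = 1, max_so_far = 15
Position 4 (value -14): max_ending_here = -13, max_so_far = 15
Position 5 (value -12): max_ending_here = -12, max_so_far = 15
Position 6 (value -10): max_ending_here = -10, max_so_far = 15
Position 7 (value -10): max_ending_here = -10, max_so_far = 15

Maximum subarray: [15]
Maximum sum: 15

The maximum subarray is [15] with sum 15. This subarray runs from index 0 to index 0.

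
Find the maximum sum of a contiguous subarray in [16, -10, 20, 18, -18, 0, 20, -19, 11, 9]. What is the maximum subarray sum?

Using Kadane's algorithm on [16, -10, 20, 18, -18, 0, 20, -19, 11, 9]:

Scanning through the array:
Position 1 (value -10): max_ending_here = 6, max_so_far = 16
Position 2 (value 20): max_ending_here = 26, max_so_far = 26
Position 3 (value 18): max_ending_here = 44, max_so_far = 44
Position 4 (value -18): max_ending_here = 26, max_so_far = 44
Position 5 (value 0): max_ending_here = 26, max_so_far = 44
Position 6 (value 20): max_ending_here = 46, max_so_far = 46
Position 7 (value -19): max_ending_here = 27, max_so_far = 46
Position 8 (value 11): max_ending_here = 38, max_so_far = 46
Position 9 (value 9): max_ending_here = 47, max_so_far = 47

Maximum subarray: [16, -10, 20, 18, -18, 0, 20, -19, 11, 9]
Maximum sum: 47

The maximum subarray is [16, -10, 20, 18, -18, 0, 20, -19, 11, 9] with sum 47. This subarray runs from index 0 to index 9.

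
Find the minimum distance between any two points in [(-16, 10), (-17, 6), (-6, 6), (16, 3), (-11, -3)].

Computing all pairwise distances among 5 points:

d((-16, 10), (-17, 6)) = 4.1231 <-- minimum
d((-16, 10), (-6, 6)) = 10.7703
d((-16, 10), (16, 3)) = 32.7567
d((-16, 10), (-11, -3)) = 13.9284
d((-17, 6), (-6, 6)) = 11.0
d((-17, 6), (16, 3)) = 33.1361
d((-17, 6), (-11, -3)) = 10.8167
d((-6, 6), (16, 3)) = 22.2036
d((-6, 6), (-11, -3)) = 10.2956
d((16, 3), (-11, -3)) = 27.6586

Closest pair: (-16, 10) and (-17, 6) with distance 4.1231

The closest pair is (-16, 10) and (-17, 6) with Euclidean distance 4.1231. For 5 points, brute-force pairwise comparison is shown above. For large n, the divide-and-conquer algorithm (sort by x, recurse on halves, check the dividing strip) achieves O(n log n).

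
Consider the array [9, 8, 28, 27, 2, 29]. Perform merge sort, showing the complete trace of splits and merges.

Merge sort trace:

Split: [9, 8, 28, 27, 2, 29] -> [9, 8, 28] and [27, 2, 29]
  Split: [9, 8, 28] -> [9] and [8, 28]
    Split: [8, 28] -> [8] and [28]
    Merge: [8] + [28] -> [8, 28]
  Merge: [9] + [8, 28] -> [8, 9, 28]
  Split: [27, 2, 29] -> [27] and [2, 29]
    Split: [2, 29] -> [2] and [29]
    Merge: [2] + [29] -> [2, 29]
  Merge: [27] + [2, 29] -> [2, 27, 29]
Merge: [8, 9, 28] + [2, 27, 29] -> [2, 8, 9, 27, 28, 29]

Final sorted array: [2, 8, 9, 27, 28, 29]

The merge sort proceeds by recursively splitting the array and merging sorted halves.
After all merges, the sorted array is [2, 8, 9, 27, 28, 29].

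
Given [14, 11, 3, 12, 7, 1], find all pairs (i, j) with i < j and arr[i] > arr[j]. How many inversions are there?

Finding inversions in [14, 11, 3, 12, 7, 1]:

(0, 1): arr[0]=14 > arr[1]=11
(0, 2): arr[0]=14 > arr[2]=3
(0, 3): arr[0]=14 > arr[3]=12
(0, 4): arr[0]=14 > arr[4]=7
(0, 5): arr[0]=14 > arr[5]=1
(1, 2): arr[1]=11 > arr[2]=3
(1, 4): arr[1]=11 > arr[4]=7
(1, 5): arr[1]=11 > arr[5]=1
(2, 5): arr[2]=3 > arr[5]=1
(3, 4): arr[3]=12 > arr[4]=7
(3, 5): arr[3]=12 > arr[5]=1
(4, 5): arr[4]=7 > arr[5]=1

Total inversions: 12

The array has 12 inversion(s): (0,1), (0,2), (0,3), (0,4), (0,5), (1,2), (1,4), (1,5), (2,5), (3,4), (3,5), (4,5). Each pair (i,j) satisfies i < j and arr[i] > arr[j].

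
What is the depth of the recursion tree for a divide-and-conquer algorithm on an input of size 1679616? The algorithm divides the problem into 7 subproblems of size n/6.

For divide and conquer with division factor 6:

Problem sizes at each level:
Level 0: 1679616
Level 1: 279936
Level 2: 46656
Level 3: 7776
Level 4: 1296
Level 5: 216
Level 6: 36
Level 7: 6
Level 8: 1

The root is level 0 and the size-1 base case is level 8 (the tree spans levels 0 through 8, i.e. 9 levels counting the root), so the depth is the number of divisions: log_6(1679616) = 8

The recursion tree depth is log_6(1679616) = 8. At each level, the problem size is divided by 6, so it takes 8 divisions to reduce to a base case of size 1. The algorithm makes 7 recursive calls at each level.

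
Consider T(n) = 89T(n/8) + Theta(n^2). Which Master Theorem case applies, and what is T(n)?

Master Theorem for T(n) = 89T(n/8) + O(n^2):

a = 89, b = 8, c = 2
log_b(a) = log_8(89) = 2.1586

Case 1: c = 2 < log_8(89) = 2.1586
T(n) = O(n^(log_8 89))

For T(n) = 89T(n/8) + O(n^2): log_8(89) = 2.1586. This is Case 1 of the Master Theorem (c < log_b(a), work dominated by leaves), giving O(n^(log_8 89)).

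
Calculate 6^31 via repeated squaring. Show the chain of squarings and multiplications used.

Computing 6^31 by squaring (build up from 6^1; each line after the first costs one multiplication):

6^1 = 6
6^2 = (6^1)^2 = 6^2 = 36
6^3 = 6 * 6^2 = 6 * 36 = 216
6^6 = (6^3)^2 = 216^2 = 46656
6^7 = 6 * 6^6 = 6 * 46656 = 279936
6^14 = (6^7)^2 = 279936^2 = 78364164096
6^15 = 6 * 6^14 = 6 * 78364164096 = 470184984576
6^30 = (6^15)^2 = 470184984576^2 = 221073919720733357899776
6^31 = 6 * 6^30 = 6 * 221073919720733357899776 = 1326443518324400147398656

Result: 1326443518324400147398656
Multiplications needed: 8 (8 lines after 6^1)

6^31 = 1326443518324400147398656. Using exponentiation by squaring, this requires 8 multiplications. The key idea: if the exponent is even, square the half-power; if odd, multiply by the base once.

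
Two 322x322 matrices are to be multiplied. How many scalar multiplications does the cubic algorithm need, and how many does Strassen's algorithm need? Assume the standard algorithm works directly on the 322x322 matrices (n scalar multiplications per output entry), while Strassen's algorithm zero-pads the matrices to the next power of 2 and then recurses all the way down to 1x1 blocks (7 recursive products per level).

Matrix multiplication for 322x322 matrices:

Strassen's algorithm requires power-of-2 dimensions. Pad 322x322 to 512x512 (next power of 2).

Standard algorithm: 322^3 = 33386248 multiplications
Strassen's algorithm: 7^(log2(512)) = 7^9 = 40353607 multiplications
Difference: 33386248 - 40353607 = -6967359 (Strassen uses MORE here due to padding overhead — for small or just-over-power-of-2 n, padding can outweigh the per-level savings)

Standard: 33386248 multiplications (322^3). Strassen: 40353607 multiplications (7^9, after padding to 512x512). Strassen reduces 8 recursive multiplications to 7 at each level.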